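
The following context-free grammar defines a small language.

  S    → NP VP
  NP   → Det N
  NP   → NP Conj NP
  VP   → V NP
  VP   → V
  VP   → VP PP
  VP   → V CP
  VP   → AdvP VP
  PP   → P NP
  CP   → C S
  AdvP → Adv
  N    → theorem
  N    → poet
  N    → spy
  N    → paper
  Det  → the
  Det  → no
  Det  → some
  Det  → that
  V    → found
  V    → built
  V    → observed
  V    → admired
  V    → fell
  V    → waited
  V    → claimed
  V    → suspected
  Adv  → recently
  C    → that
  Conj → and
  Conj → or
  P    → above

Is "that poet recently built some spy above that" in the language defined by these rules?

Ungrammatical

For S → NP VP, the only prefix that parses as NP is 'that poet', but the remainder 'recently built some spy above that' is not a VP under these rules.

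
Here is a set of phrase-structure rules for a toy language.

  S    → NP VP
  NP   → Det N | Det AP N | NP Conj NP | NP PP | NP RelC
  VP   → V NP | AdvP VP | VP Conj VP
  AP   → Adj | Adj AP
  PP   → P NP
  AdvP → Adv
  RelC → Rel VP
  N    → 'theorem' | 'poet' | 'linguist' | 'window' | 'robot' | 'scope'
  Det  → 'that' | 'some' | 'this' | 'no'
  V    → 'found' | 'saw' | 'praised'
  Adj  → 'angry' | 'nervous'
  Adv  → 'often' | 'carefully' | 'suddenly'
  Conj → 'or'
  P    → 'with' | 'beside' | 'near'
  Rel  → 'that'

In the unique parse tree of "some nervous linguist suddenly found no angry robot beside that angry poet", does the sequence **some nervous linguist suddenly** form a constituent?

[S [NP [Det some] [AP [Adj nervous]] [N linguist]] [VP [AdvP [Adv suddenly]] [VP [V found] [NP [NP [Det no] [AP [Adj angry]] [N robot]] [PP [P beside] [NP [Det that] [AP [Adj angry]] [N poet]]]]]]]
The smallest constituent containing 'some nervous linguist suddenly' is the S spanning 'some nervous linguist suddenly found no angry robot beside that angry poet'; no single node in the tree dominates exactly the given words.

No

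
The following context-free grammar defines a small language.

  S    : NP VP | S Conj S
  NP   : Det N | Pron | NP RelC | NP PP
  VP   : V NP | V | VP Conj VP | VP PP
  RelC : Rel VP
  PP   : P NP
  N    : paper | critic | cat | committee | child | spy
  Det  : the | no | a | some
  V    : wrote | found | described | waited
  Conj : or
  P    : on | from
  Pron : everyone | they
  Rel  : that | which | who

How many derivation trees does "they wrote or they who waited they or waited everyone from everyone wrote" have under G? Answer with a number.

4

Two of the 4 distinct bracketings:
[S [S [NP [Pron they]] [VP [V wrote]]] [Conj or] [S [NP [NP [Pron they]] [RelC [Rel who] [VP [VP [V waited] [NP [Pron they]]] [Conj or] [VP [V waited] [NP [NP [Pron everyone]] [PP [P from] [NP [Pron everyone]]]]]]]] [VP [V wrote]]]]
[S [S [NP [Pron they]] [VP [V wrote]]] [Conj or] [S [NP [NP [Pron they]] [RelC [Rel who] [VP [VP [V waited] [NP [Pron they]]] [Conj or] [VP [VP [V waited] [NP [Pron everyone]]] [PP [P from] [NP [Pron everyone]]]]]]] [VP [V wrote]]]]
The difference turns on whether NP → NP PP is used at the relevant span, versus an alternative expansion of NP.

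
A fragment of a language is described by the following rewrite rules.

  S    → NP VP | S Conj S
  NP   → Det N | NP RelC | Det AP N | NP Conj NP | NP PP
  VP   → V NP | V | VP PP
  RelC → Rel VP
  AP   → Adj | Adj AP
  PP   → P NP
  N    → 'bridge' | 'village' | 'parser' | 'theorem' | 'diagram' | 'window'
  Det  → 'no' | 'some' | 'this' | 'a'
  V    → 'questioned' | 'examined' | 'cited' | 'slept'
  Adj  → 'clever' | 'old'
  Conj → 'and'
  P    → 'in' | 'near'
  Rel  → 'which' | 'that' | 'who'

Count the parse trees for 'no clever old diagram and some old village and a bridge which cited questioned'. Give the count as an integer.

Two of the 5 distinct bracketings:
[S [NP [NP [NP [Det no] [AP [Adj clever] [AP [Adj old]]] [N diagram]] [Conj and] [NP [NP [Det some] [AP [Adj old]] [N village]] [Conj and] [NP [Det a] [N bridge]]]] [RelC [Rel which] [VP [V cited]]]] [VP [V questioned]]]
[S [NP [NP [NP [NP [Det no] [AP [Adj clever] [AP [Adj old]]] [N diagram]] [Conj and] [NP [Det some] [AP [Adj old]] [N village]]] [Conj and] [NP [Det a] [N bridge]]] [RelC [Rel which] [VP [V cited]]]] [VP [V questioned]]]
The trees differ in how a recursive rule is bracketed over the same span.

5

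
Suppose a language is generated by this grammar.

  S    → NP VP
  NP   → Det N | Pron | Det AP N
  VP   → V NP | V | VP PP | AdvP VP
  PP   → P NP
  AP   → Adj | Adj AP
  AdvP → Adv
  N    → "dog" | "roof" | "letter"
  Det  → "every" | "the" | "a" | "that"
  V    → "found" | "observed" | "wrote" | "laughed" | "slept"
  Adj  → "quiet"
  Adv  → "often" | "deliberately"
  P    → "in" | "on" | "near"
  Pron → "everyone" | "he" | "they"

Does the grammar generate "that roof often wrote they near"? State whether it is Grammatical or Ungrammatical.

Ungrammatical

For S → NP VP, the only prefix that parses as NP is 'that roof', but the remainder 'often wrote they near' is not a VP under these rules.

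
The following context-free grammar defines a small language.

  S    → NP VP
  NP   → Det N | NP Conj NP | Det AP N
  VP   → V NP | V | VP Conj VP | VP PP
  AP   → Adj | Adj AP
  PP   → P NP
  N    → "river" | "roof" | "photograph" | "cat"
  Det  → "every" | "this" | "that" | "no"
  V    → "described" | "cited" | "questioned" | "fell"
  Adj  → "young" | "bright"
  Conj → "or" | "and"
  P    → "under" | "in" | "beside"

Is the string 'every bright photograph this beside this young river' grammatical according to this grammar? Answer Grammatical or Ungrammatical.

Ungrammatical

An N word can never sit immediately before a Det word in any string this grammar generates, so the substring 'photograph this' rules out a derivation.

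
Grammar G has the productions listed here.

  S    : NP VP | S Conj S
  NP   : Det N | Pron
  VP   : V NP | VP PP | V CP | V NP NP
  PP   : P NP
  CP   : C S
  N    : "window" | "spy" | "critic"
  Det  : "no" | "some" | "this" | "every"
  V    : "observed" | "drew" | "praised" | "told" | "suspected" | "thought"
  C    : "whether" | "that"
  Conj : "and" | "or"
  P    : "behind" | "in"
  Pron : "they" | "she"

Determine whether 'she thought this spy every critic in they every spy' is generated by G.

For S → NP VP, the only prefix that parses as NP is 'she', but the remainder 'thought this spy every critic in they every spy' is not a VP under these rules. The alternative S rule S → S Conj S likewise has no satisfying split.

Ungrammatical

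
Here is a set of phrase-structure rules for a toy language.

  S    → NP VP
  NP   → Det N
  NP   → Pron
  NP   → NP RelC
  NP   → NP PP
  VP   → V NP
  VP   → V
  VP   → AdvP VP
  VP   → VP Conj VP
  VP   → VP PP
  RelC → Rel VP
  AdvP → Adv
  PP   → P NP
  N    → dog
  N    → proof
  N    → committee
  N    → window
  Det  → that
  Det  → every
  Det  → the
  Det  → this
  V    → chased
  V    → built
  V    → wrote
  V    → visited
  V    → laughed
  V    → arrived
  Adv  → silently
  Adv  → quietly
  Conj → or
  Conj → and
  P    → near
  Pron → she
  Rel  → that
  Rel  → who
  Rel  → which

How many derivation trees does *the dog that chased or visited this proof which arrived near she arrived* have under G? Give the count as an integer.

7

Two of the 7 distinct bracketings:
[S [NP [NP [Det the] [N dog]] [RelC [Rel that] [VP [VP [V chased]] [Conj or] [VP [V visited] [NP [NP [Det this] [N proof]] [RelC [Rel which] [VP [VP [V arrived]] [PP [P near] [NP [Pron she]]]]]]]]]] [VP [V arrived]]]
[S [NP [NP [Det the] [N dog]] [RelC [Rel that] [VP [VP [V chased]] [Conj or] [VP [V visited] [NP [NP [NP [Det this] [N proof]] [RelC [Rel which] [VP [V arrived]]]] [PP [P near] [NP [Pron she]]]]]]]] [VP [V arrived]]]
The difference turns on whether NP → NP PP is used at the relevant span, versus an alternative expansion of NP.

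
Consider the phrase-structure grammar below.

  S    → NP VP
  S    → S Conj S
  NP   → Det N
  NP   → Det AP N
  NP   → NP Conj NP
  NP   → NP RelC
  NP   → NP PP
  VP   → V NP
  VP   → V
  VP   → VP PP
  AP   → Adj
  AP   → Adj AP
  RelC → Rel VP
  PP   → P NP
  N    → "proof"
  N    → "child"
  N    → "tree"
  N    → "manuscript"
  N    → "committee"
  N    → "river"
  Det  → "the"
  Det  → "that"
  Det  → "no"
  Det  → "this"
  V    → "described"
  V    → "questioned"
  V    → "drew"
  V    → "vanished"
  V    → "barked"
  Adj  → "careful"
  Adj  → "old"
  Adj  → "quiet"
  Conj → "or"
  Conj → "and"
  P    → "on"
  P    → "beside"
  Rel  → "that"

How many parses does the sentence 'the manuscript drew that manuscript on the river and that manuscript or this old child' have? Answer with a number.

Two of the 7 distinct bracketings:
[S [NP [Det the] [N manuscript]] [VP [V drew] [NP [NP [NP [Det that] [N manuscript]] [PP [P on] [NP [Det the] [N river]]]] [Conj and] [NP [NP [Det that] [N manuscript]] [Conj or] [NP [Det this] [AP [Adj old]] [N child]]]]]]
[S [NP [Det the] [N manuscript]] [VP [V drew] [NP [NP [NP [NP [Det that] [N manuscript]] [PP [P on] [NP [Det the] [N river]]]] [Conj and] [NP [Det that] [N manuscript]]] [Conj or] [NP [Det this] [AP [Adj old]] [N child]]]]]
The trees differ in how a recursive rule is bracketed over the same span.

7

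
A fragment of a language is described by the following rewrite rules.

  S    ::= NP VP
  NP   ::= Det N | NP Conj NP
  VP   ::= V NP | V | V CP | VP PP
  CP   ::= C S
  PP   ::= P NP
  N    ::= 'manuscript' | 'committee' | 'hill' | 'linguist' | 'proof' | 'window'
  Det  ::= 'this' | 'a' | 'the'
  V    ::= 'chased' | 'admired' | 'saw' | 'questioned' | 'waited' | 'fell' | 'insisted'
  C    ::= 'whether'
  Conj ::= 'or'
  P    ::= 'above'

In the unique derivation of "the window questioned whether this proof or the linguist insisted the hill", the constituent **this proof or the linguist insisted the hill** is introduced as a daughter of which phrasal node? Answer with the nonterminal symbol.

S
  NP
    Det: the
    N: window
  VP
    V: questioned
    CP
      C: whether
      S
        NP
          NP
            Det: this
            N: proof
          Conj: or
          NP
            Det: the
            N: linguist
        VP
          V: insisted
          NP
            Det: the
            N: hill
The span 'this proof or the linguist insisted the hill' is the S node built by S → NP VP.
Its mother is the CP built by CP → C S.

CP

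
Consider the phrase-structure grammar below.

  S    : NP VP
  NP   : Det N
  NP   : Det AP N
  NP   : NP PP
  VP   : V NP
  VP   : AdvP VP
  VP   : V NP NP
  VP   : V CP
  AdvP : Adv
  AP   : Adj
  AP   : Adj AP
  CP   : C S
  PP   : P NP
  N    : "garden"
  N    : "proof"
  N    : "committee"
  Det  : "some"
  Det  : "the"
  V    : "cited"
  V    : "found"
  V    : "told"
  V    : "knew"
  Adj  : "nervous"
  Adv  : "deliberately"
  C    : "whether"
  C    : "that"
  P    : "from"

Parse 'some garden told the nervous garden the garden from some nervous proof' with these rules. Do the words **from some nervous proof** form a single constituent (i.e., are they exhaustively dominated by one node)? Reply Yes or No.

Yes

[S [NP [Det some] [N garden]] [VP [V told] [NP [Det the] [AP [Adj nervous]] [N garden]] [NP [NP [Det the] [N garden]] [PP [P from] [NP [Det some] [AP [Adj nervous]] [N proof]]]]]]
The words 'from some nervous proof' are exhaustively dominated by a single PP node (built by PP → P NP), so they form a constituent.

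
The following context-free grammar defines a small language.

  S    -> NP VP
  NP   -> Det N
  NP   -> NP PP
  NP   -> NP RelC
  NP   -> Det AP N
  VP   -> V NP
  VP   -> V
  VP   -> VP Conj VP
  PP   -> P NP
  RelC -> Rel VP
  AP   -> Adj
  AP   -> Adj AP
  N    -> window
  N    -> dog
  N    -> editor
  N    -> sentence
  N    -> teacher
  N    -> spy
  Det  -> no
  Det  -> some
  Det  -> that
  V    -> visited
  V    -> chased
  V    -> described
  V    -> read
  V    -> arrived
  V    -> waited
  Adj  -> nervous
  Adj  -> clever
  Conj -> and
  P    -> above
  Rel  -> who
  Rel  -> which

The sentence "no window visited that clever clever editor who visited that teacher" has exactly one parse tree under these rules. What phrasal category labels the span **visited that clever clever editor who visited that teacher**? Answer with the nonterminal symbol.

S
  NP
    Det: no
    N: window
  VP
    V: visited
    NP
      NP
        Det: that
        AP
          Adj: clever
          AP
            Adj: clever
        N: editor
      RelC
        Rel: who
        VP
          V: visited
          NP
            Det: that
            N: teacher
The span 'visited that clever clever editor who visited that teacher' is the VP node built by VP → V NP.

VP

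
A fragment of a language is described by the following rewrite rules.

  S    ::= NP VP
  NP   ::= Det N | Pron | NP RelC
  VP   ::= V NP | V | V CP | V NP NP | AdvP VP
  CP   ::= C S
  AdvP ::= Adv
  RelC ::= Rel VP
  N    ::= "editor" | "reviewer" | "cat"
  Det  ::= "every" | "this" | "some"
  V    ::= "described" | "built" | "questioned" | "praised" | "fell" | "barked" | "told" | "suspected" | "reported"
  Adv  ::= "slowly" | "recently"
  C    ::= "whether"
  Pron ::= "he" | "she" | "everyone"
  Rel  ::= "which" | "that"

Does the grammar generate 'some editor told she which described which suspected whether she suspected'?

Grammatical

S
  NP
    Det: some
    N: editor
  VP
    V: told
    NP
      NP
        NP
          Pron: she
        RelC
          Rel: which
          VP
            V: described
      RelC
        Rel: which
        VP
          V: suspected
          CP
            C: whether
            S
              NP
                Pron: she
              VP
                V: suspected
Each bracket corresponds to one application of a listed rule, so the string is derivable from S.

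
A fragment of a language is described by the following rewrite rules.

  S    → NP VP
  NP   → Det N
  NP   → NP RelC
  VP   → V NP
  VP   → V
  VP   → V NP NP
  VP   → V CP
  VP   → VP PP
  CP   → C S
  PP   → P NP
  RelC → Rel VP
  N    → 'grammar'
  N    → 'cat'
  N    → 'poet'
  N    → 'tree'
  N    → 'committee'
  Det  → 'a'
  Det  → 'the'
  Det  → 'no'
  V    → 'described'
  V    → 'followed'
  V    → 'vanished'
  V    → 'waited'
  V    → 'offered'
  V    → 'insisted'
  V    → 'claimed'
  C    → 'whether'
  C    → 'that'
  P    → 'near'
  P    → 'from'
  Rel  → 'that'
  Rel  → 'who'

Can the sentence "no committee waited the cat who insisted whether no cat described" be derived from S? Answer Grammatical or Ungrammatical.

S
  NP
    Det: no
    N: committee
  VP
    V: waited
    NP
      NP
        Det: the
        N: cat
      RelC
        Rel: who
        VP
          V: insisted
          CP
            C: whether
            S
              NP
                Det: no
                N: cat
              VP
                V: described
The bracketing above is licensed at every node by one of the given productions, with S at the root.

Grammatical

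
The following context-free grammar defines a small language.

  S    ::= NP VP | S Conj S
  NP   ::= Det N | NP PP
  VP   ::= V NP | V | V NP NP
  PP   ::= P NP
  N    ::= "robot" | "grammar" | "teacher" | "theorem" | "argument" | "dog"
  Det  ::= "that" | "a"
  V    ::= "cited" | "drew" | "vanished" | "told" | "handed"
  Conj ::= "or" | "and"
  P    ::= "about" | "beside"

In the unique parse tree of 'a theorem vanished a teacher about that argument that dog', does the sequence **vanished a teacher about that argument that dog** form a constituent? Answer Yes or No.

Yes

[S [NP [Det a] [N theorem]] [VP [V vanished] [NP [NP [Det a] [N teacher]] [PP [P about] [NP [Det that] [N argument]]]] [NP [Det that] [N dog]]]]
The words 'vanished a teacher about that argument that dog' are exhaustively dominated by a single VP node (built by VP → V NP NP), so they form a constituent.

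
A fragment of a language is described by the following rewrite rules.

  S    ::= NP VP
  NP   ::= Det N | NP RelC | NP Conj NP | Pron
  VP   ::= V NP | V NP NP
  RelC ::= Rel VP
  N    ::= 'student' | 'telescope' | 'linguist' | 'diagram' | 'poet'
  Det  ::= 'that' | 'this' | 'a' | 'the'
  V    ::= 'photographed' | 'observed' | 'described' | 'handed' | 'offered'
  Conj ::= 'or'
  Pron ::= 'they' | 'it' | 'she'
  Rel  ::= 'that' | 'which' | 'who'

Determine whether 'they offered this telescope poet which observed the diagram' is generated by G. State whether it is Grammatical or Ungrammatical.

An N word can never sit immediately before an N word in any string this grammar generates, so the substring 'telescope poet' rules out a derivation.

Ungrammatical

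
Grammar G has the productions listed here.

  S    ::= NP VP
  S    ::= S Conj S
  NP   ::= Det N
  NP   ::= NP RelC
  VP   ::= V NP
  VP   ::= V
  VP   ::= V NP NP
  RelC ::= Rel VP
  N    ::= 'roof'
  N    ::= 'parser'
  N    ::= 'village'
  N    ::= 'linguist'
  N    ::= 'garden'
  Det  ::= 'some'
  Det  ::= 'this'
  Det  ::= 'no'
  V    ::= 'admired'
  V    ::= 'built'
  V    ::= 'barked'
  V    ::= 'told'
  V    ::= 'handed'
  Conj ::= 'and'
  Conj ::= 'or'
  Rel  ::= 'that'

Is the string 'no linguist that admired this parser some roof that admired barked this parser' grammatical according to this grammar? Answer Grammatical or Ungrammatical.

S
  NP
    NP
      Det: no
      N: linguist
    RelC
      Rel: that
      VP
        V: admired
        NP
          Det: this
          N: parser
        NP
          NP
            Det: some
            N: roof
          RelC
            Rel: that
            VP
              V: admired
  VP
    V: barked
    NP
      Det: this
      N: parser
Every word is introduced by a lexical rule and the phrasal rules combine the resulting categories into a single S.

Grammatical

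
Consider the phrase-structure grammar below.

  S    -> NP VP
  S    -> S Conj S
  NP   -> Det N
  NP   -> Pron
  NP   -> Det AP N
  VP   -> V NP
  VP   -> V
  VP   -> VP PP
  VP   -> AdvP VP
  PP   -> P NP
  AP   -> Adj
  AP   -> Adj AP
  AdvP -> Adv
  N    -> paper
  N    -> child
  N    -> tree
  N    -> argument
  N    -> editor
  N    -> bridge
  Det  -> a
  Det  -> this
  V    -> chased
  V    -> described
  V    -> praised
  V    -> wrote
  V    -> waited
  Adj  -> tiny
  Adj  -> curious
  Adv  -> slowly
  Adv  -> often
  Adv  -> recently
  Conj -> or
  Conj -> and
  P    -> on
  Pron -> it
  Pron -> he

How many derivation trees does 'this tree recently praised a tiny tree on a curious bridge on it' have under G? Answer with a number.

3

Two of the 3 distinct bracketings:
[S [NP [Det this] [N tree]] [VP [VP [VP [AdvP [Adv recently]] [VP [V praised] [NP [Det a] [AP [Adj tiny]] [N tree]]]] [PP [P on] [NP [Det a] [AP [Adj curious]] [N bridge]]]] [PP [P on] [NP [Pron it]]]]]
[S [NP [Det this] [N tree]] [VP [VP [AdvP [Adv recently]] [VP [VP [V praised] [NP [Det a] [AP [Adj tiny]] [N tree]]] [PP [P on] [NP [Det a] [AP [Adj curious]] [N bridge]]]]] [PP [P on] [NP [Pron it]]]]]
The trees differ in how a recursive rule is bracketed over the same span.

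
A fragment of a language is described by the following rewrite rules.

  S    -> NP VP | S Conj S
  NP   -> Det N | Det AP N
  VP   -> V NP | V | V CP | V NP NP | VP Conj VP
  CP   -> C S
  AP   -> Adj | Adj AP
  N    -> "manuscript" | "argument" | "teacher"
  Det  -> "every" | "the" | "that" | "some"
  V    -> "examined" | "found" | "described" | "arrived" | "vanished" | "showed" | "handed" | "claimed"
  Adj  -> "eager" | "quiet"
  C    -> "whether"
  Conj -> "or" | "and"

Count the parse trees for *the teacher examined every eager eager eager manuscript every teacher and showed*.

1

[S [NP [Det the] [N teacher]] [VP [VP [V examined] [NP [Det every] [AP [Adj eager] [AP [Adj eager] [AP [Adj eager]]]] [N manuscript]] [NP [Det every] [N teacher]]] [Conj and] [VP [V showed]]]]
No rule offers an alternative attachment or grouping for any span, so this is the only derivation.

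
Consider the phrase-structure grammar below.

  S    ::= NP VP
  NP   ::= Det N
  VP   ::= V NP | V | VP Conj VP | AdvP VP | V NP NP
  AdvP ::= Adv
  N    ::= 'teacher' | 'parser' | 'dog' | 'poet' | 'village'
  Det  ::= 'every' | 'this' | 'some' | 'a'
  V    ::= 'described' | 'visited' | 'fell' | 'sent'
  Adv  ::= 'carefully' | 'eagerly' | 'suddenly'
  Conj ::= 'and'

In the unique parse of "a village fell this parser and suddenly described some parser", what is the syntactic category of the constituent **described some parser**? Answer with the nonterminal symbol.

[S [NP [Det a] [N village]] [VP [VP [V fell] [NP [Det this] [N parser]]] [Conj and] [VP [AdvP [Adv suddenly]] [VP [V described] [NP [Det some] [N parser]]]]]]
The span 'described some parser' is the VP node built by VP → V NP.

VP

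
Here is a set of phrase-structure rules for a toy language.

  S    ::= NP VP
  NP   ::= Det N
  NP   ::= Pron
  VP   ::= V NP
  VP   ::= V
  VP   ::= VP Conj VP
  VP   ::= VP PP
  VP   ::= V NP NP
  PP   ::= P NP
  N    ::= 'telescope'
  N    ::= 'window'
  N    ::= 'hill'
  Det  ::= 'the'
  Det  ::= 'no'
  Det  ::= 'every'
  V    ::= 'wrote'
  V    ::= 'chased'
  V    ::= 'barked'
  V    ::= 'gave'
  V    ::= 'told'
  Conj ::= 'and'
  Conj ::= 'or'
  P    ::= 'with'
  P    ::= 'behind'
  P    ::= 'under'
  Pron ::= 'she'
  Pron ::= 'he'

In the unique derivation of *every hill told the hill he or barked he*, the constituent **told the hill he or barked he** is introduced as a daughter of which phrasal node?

S
  NP
    Det: every
    N: hill
  VP
    VP
      V: told
      NP
        Det: the
        N: hill
      NP
        Pron: he
    Conj: or
    VP
      V: barked
      NP
        Pron: he
The span 'told the hill he or barked he' is the VP node built by VP → VP Conj VP.
Its mother is the S built by S → NP VP.

S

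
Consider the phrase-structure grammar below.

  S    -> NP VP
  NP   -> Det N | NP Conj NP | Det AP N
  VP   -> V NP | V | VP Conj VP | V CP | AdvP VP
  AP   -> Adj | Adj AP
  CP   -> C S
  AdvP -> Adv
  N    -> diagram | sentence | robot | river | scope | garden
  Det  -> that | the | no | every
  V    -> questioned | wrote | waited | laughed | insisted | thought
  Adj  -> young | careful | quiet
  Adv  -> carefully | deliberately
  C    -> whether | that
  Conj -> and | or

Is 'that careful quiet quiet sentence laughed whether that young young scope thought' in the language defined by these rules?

Grammatical

[S [NP [Det that] [AP [Adj careful] [AP [Adj quiet] [AP [Adj quiet]]]] [N sentence]] [VP [V laughed] [CP [C whether] [S [NP [Det that] [AP [Adj young] [AP [Adj young]]] [N scope]] [VP [V thought]]]]]]
Each bracket corresponds to one application of a listed rule, so the string is derivable from S.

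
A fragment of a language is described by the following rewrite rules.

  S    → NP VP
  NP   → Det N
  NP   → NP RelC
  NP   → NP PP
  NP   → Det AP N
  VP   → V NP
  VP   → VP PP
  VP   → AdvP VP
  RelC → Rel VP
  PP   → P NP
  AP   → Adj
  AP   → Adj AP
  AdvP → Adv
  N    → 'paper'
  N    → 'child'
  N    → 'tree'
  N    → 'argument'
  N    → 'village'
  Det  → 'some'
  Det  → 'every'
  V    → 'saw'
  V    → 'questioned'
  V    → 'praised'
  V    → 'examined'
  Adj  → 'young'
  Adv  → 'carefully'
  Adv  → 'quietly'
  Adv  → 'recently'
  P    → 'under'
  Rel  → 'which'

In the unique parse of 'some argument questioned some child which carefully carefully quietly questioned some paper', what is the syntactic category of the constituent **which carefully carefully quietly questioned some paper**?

[S [NP [Det some] [N argument]] [VP [V questioned] [NP [NP [Det some] [N child]] [RelC [Rel which] [VP [AdvP [Adv carefully]] [VP [AdvP [Adv carefully]] [VP [AdvP [Adv quietly]] [VP [V questioned] [NP [Det some] [N paper]]]]]]]]]]
The span 'which carefully carefully quietly questioned some paper' is the RelC node built by RelC → Rel VP.

RelC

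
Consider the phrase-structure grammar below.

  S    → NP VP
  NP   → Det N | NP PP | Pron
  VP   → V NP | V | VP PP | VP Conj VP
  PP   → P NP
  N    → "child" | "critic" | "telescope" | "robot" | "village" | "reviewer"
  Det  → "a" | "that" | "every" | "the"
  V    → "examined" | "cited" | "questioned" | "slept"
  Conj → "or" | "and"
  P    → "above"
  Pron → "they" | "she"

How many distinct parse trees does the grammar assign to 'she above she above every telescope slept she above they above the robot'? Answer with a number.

10

Two of the 10 distinct bracketings:
[S [NP [NP [Pron she]] [PP [P above] [NP [NP [Pron she]] [PP [P above] [NP [Det every] [N telescope]]]]]] [VP [V slept] [NP [NP [Pron she]] [PP [P above] [NP [NP [Pron they]] [PP [P above] [NP [Det the] [N robot]]]]]]]]
[S [NP [NP [Pron she]] [PP [P above] [NP [NP [Pron she]] [PP [P above] [NP [Det every] [N telescope]]]]]] [VP [V slept] [NP [NP [NP [Pron she]] [PP [P above] [NP [Pron they]]]] [PP [P above] [NP [Det the] [N robot]]]]]]
The trees differ in how a recursive rule is bracketed over the same span.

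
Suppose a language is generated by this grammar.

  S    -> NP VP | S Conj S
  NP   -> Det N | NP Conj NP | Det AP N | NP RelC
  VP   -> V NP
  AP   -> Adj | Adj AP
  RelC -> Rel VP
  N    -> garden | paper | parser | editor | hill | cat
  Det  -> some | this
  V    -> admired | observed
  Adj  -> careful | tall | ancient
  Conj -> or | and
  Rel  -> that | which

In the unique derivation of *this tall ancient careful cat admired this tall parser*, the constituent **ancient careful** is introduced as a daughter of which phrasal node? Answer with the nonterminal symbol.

S
  NP
    Det: this
    AP
      Adj: tall
      AP
        Adj: ancient
        AP
          Adj: careful
    N: cat
  VP
    V: admired
    NP
      Det: this
      AP
        Adj: tall
      N: parser
The span 'ancient careful' is the AP node built by AP → Adj AP.
Its mother is the AP built by AP → Adj AP.

AP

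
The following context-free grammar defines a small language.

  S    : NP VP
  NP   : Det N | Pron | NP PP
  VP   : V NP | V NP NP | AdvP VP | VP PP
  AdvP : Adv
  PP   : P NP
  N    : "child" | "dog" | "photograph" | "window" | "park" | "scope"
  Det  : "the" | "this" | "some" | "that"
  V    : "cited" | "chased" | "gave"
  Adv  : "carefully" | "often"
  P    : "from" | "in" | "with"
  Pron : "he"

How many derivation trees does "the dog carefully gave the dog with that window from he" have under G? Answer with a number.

Two of the 9 distinct bracketings:
[S [NP [Det the] [N dog]] [VP [AdvP [Adv carefully]] [VP [V gave] [NP [NP [Det the] [N dog]] [PP [P with] [NP [NP [Det that] [N window]] [PP [P from] [NP [Pron he]]]]]]]]]
[S [NP [Det the] [N dog]] [VP [AdvP [Adv carefully]] [VP [V gave] [NP [NP [NP [Det the] [N dog]] [PP [P with] [NP [Det that] [N window]]]] [PP [P from] [NP [Pron he]]]]]]]
The trees differ in how a recursive rule is bracketed over the same span.

9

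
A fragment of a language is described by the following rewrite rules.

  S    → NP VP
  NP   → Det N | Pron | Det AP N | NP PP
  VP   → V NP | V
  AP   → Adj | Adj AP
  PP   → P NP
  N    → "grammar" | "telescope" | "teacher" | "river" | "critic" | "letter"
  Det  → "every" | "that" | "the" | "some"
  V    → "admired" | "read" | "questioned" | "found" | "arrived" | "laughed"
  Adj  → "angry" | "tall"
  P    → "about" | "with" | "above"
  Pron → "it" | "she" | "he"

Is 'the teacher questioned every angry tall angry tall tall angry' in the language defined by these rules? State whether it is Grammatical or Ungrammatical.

For S → NP VP, the only prefix that parses as NP is 'the teacher', but the remainder 'questioned every angry tall angry tall tall angry' is not a VP under these rules.

Ungrammatical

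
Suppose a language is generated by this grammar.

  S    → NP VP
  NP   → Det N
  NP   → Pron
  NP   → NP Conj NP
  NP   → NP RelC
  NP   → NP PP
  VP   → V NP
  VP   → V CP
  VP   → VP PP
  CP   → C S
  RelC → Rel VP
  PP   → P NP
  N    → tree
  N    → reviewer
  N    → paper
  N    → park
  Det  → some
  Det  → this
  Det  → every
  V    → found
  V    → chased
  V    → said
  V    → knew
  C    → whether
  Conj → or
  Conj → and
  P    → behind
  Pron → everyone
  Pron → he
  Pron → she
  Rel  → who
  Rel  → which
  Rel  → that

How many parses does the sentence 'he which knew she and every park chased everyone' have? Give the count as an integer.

The two bracketings:
[S [NP [NP [NP [Pron he]] [RelC [Rel which] [VP [V knew] [NP [Pron she]]]]] [Conj and] [NP [Det every] [N park]]] [VP [V chased] [NP [Pron everyone]]]]
[S [NP [NP [Pron he]] [RelC [Rel which] [VP [V knew] [NP [NP [Pron she]] [Conj and] [NP [Det every] [N park]]]]]] [VP [V chased] [NP [Pron everyone]]]]
The trees differ in how a recursive rule is bracketed over the same span.

2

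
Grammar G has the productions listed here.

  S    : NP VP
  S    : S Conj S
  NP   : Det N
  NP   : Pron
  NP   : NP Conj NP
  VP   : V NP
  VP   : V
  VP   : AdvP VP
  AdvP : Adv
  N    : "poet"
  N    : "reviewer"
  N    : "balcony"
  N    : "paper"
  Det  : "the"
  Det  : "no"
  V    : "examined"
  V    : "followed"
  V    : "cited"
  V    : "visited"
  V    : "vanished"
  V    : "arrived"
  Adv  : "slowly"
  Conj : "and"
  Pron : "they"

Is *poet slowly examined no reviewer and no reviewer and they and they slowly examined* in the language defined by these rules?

For S → NP VP, no prefix of the string parses as an NP. The alternative S rule S → S Conj S likewise has no satisfying split.

Ungrammatical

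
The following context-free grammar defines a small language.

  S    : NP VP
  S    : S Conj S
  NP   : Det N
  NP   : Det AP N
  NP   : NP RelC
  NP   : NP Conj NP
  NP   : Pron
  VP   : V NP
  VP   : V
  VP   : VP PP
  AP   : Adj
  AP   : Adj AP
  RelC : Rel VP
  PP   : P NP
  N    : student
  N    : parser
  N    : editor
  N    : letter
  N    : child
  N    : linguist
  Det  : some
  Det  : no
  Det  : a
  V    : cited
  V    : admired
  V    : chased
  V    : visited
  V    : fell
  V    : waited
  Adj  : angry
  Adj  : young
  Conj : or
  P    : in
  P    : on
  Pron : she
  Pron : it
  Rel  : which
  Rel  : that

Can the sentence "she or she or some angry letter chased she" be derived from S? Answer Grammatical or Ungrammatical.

[S [NP [NP [Pron she]] [Conj or] [NP [NP [Pron she]] [Conj or] [NP [Det some] [AP [Adj angry]] [N letter]]]] [VP [V chased] [NP [Pron she]]]]
The bracketing above is licensed at every node by one of the given productions, with S at the root.

Grammatical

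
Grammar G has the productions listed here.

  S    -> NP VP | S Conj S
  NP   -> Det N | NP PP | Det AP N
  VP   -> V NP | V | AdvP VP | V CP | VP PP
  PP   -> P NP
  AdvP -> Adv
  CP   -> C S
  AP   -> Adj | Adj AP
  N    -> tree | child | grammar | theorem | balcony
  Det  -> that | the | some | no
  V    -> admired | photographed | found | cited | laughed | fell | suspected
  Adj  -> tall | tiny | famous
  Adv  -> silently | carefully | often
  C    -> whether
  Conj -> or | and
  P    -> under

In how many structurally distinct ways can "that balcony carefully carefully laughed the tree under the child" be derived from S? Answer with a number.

4

Two of the 4 distinct bracketings:
[S [NP [Det that] [N balcony]] [VP [AdvP [Adv carefully]] [VP [AdvP [Adv carefully]] [VP [V laughed] [NP [NP [Det the] [N tree]] [PP [P under] [NP [Det the] [N child]]]]]]]]
[S [NP [Det that] [N balcony]] [VP [AdvP [Adv carefully]] [VP [AdvP [Adv carefully]] [VP [VP [V laughed] [NP [Det the] [N tree]]] [PP [P under] [NP [Det the] [N child]]]]]]]
The difference turns on whether NP → NP PP is used at the relevant span, versus an alternative expansion of NP.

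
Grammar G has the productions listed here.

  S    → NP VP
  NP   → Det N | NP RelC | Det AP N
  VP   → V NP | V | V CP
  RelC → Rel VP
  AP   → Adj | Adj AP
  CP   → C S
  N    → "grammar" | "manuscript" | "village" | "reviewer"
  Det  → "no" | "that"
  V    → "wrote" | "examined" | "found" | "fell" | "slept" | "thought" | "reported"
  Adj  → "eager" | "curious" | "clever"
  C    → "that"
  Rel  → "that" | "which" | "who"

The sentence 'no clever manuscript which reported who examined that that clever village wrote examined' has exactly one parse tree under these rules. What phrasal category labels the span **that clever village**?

NP

S
  NP
    NP
      NP
        Det: no
        AP
          Adj: clever
        N: manuscript
      RelC
        Rel: which
        VP
          V: reported
    RelC
      Rel: who
      VP
        V: examined
        CP
          C: that
          S
            NP
              Det: that
              AP
                Adj: clever
              N: village
            VP
              V: wrote
  VP
    V: examined
The span 'that clever village' is the NP node built by NP → Det AP N.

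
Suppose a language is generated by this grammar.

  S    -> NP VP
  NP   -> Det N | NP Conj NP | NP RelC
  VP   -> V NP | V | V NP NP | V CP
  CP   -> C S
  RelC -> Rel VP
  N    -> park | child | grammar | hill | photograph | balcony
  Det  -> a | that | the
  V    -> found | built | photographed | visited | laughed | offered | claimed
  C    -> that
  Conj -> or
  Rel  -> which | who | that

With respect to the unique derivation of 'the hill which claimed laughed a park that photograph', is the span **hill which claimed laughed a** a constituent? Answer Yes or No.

No

[S [NP [NP [Det the] [N hill]] [RelC [Rel which] [VP [V claimed]]]] [VP [V laughed] [NP [Det a] [N park]] [NP [Det that] [N photograph]]]]
The smallest constituent containing 'hill which claimed laughed a' is the S spanning 'the hill which claimed laughed a park that photograph'; no single node in the tree dominates exactly the given words.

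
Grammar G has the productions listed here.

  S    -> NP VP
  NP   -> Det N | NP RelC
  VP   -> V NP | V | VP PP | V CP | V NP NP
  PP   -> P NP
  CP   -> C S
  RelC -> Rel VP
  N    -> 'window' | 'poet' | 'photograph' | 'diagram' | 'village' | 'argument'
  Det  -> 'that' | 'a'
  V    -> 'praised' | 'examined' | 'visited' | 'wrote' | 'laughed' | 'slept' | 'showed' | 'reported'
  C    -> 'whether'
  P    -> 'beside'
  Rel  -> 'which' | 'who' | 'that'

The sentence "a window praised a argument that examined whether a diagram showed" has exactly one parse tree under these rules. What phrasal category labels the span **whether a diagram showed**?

CP

[S [NP [Det a] [N window]] [VP [V praised] [NP [NP [Det a] [N argument]] [RelC [Rel that] [VP [V examined] [CP [C whether] [S [NP [Det a] [N diagram]] [VP [V showed]]]]]]]]]
The span 'whether a diagram showed' is the CP node built by CP → C S.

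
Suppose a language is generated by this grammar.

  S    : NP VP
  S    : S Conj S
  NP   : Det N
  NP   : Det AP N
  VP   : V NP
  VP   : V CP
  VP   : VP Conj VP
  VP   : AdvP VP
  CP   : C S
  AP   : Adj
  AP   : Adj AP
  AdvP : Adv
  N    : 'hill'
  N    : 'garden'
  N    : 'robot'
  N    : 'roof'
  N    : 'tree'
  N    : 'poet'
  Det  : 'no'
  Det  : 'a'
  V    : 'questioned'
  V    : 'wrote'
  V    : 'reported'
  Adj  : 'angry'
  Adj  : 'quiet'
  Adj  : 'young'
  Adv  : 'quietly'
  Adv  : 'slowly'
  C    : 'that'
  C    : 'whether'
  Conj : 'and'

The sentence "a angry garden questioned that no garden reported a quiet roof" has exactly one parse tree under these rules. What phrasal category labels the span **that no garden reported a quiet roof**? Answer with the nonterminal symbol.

S
  NP
    Det: a
    AP
      Adj: angry
    N: garden
  VP
    V: questioned
    CP
      C: that
      S
        NP
          Det: no
          N: garden
        VP
          V: reported
          NP
            Det: a
            AP
              Adj: quiet
            N: roof
The span 'that no garden reported a quiet roof' is the CP node built by CP → C S.

CP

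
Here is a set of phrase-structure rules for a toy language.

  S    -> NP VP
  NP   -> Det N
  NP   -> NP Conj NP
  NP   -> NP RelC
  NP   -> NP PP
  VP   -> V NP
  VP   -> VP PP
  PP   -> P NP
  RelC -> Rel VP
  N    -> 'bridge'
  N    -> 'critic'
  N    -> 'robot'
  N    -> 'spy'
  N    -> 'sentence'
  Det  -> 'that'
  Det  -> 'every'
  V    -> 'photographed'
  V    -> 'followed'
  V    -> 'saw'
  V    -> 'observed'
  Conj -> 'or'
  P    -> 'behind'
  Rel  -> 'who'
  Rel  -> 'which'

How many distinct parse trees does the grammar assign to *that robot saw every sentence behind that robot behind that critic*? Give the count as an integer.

Two of the 5 distinct bracketings:
[S [NP [Det that] [N robot]] [VP [V saw] [NP [NP [Det every] [N sentence]] [PP [P behind] [NP [NP [Det that] [N robot]] [PP [P behind] [NP [Det that] [N critic]]]]]]]]
[S [NP [Det that] [N robot]] [VP [V saw] [NP [NP [NP [Det every] [N sentence]] [PP [P behind] [NP [Det that] [N robot]]]] [PP [P behind] [NP [Det that] [N critic]]]]]]
The trees differ in how a recursive rule is bracketed over the same span.

5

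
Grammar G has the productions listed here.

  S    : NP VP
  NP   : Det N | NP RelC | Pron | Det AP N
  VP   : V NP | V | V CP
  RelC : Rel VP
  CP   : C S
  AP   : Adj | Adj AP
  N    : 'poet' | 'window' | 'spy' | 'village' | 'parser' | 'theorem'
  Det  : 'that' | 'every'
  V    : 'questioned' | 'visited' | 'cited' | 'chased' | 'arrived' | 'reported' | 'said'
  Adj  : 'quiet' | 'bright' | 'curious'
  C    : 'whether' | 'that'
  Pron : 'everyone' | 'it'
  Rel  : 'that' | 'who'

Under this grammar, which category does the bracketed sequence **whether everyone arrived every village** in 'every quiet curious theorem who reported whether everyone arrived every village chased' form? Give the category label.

CP

[S [NP [NP [Det every] [AP [Adj quiet] [AP [Adj curious]]] [N theorem]] [RelC [Rel who] [VP [V reported] [CP [C whether] [S [NP [Pron everyone]] [VP [V arrived] [NP [Det every] [N village]]]]]]]] [VP [V chased]]]
The span 'whether everyone arrived every village' is the CP node built by CP → C S.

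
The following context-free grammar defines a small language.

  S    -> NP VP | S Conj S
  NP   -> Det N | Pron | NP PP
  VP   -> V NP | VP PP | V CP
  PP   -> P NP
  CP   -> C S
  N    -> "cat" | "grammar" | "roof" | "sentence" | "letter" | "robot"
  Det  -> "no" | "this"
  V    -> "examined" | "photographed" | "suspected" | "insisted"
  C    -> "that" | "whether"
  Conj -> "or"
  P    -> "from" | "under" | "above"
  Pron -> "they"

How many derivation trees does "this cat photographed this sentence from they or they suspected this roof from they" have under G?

4

Two of the 4 distinct bracketings:
[S [S [NP [Det this] [N cat]] [VP [V photographed] [NP [NP [Det this] [N sentence]] [PP [P from] [NP [Pron they]]]]]] [Conj or] [S [NP [Pron they]] [VP [V suspected] [NP [NP [Det this] [N roof]] [PP [P from] [NP [Pron they]]]]]]]
[S [S [NP [Det this] [N cat]] [VP [V photographed] [NP [NP [Det this] [N sentence]] [PP [P from] [NP [Pron they]]]]]] [Conj or] [S [NP [Pron they]] [VP [VP [V suspected] [NP [Det this] [N roof]]] [PP [P from] [NP [Pron they]]]]]]
The difference turns on whether VP → VP PP is used at the relevant span, versus an alternative expansion of VP.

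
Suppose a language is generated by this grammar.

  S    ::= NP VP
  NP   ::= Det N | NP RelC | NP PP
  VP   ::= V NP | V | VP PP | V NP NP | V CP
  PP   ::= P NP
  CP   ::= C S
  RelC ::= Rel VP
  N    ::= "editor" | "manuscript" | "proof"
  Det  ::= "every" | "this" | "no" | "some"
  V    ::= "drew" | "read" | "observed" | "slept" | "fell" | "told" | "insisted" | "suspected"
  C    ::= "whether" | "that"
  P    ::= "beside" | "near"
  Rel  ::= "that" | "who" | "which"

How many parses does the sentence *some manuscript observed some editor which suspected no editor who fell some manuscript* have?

6

Two of the 6 distinct bracketings:
[S [NP [Det some] [N manuscript]] [VP [V observed] [NP [NP [Det some] [N editor]] [RelC [Rel which] [VP [V suspected] [NP [NP [Det no] [N editor]] [RelC [Rel who] [VP [V fell] [NP [Det some] [N manuscript]]]]]]]]]]
[S [NP [Det some] [N manuscript]] [VP [V observed] [NP [NP [Det some] [N editor]] [RelC [Rel which] [VP [V suspected] [NP [NP [Det no] [N editor]] [RelC [Rel who] [VP [V fell]]]] [NP [Det some] [N manuscript]]]]]]]
The difference turns on whether VP → V is used at the relevant span, versus an alternative expansion of VP.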